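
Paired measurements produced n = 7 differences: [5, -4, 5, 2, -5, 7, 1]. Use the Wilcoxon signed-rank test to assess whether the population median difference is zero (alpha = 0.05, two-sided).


Step 1: Drop any zero differences (none here) and take |d_i|.
|d| = [5, 4, 5, 2, 5, 7, 1]
Step 2: Midrank |d_i| (ties get averaged ranks).
ranks: |5|->5, |4|->3, |5|->5, |2|->2, |5|->5, |7|->7, |1|->1
Step 3: Attach original signs; sum ranks with positive sign and with negative sign.
W+ = 5 + 5 + 2 + 7 + 1 = 20
W- = 3 + 5 = 8
(Check: W+ + W- = 28 should equal n(n+1)/2 = 28.)
Step 4: Test statistic W = min(W+, W-) = 8.
Step 5: Ties in |d|, so use the tie-corrected normal approximation.
        E[W] = n(n+1)/4 = 7*8/4 = 14.
        Tie groups: |d|=5 (t=3); sum(t^3 - t) = 24.
        Var[W] = n(n+1)(2n+1)/24 - sum(t^3-t)/48 = 840/24 - 24/48 = 34.5.
        z = (W - E[W]) / sqrt(Var[W]) = (8 - 14) / 5.8737 = -1.0215.
        Two-sided p = 2*Phi(z) = 0.307014.
Step 6: alpha = 0.05. fail to reject H0.

W+ = 20, W- = 8, W = min = 8, p = 0.307014, fail to reject H0.


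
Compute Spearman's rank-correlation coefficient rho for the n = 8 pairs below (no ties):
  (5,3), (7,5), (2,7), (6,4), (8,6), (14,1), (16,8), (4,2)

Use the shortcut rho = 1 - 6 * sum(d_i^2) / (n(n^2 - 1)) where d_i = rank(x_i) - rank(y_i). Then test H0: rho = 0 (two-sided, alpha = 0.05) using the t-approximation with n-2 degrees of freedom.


Step 1: Rank x and y separately (midranks; no ties here).
rank(x): 5->3, 7->5, 2->1, 6->4, 8->6, 14->7, 16->8, 4->2
rank(y): 3->3, 5->5, 7->7, 4->4, 6->6, 1->1, 8->8, 2->2
Step 2: d_i = R_x(i) - R_y(i); compute d_i^2.
  (3-3)^2=0, (5-5)^2=0, (1-7)^2=36, (4-4)^2=0, (6-6)^2=0, (7-1)^2=36, (8-8)^2=0, (2-2)^2=0
sum(d^2) = 72.
Step 3: rho = 1 - 6*72 / (8*(8^2 - 1)) = 1 - 432/504 = 0.142857.
Step 4: Under H0, t = rho * sqrt((n-2)/(1-rho^2)) = 0.3536 ~ t(6).
Step 5: Two-sided p-value from the t-distribution with 6 df = 0.735765.
Step 6: alpha = 0.05. fail to reject H0.

rho = 0.1429, p = 0.735765, fail to reject H0 at alpha = 0.05.


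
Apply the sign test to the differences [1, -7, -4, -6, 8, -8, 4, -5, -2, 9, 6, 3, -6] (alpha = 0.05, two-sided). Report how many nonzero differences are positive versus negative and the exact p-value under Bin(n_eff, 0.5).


Step 1: Discard zero differences. Original n = 13; n_eff = number of nonzero differences = 13.
Nonzero differences (with sign): +1, -7, -4, -6, +8, -8, +4, -5, -2, +9, +6, +3, -6
Step 2: Count signs: positive = 6, negative = 7.
Step 3: Under H0: P(positive) = 0.5, so the number of positives S ~ Bin(13, 0.5).
Step 4: Two-sided exact p-value = sum of Bin(13,0.5) probabilities at or below the observed probability = 1.000000.
Step 5: alpha = 0.05. fail to reject H0.

n_eff = 13, pos = 6, neg = 7, p = 1.000000, fail to reject H0.


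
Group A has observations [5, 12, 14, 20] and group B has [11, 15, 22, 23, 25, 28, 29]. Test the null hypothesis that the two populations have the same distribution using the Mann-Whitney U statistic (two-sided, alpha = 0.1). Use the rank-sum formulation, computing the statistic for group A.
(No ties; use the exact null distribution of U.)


Step 1: Combine and sort all 11 observations; assign midranks.
sorted (value, group): (5,X), (11,Y), (12,X), (14,X), (15,Y), (20,X), (22,Y), (23,Y), (25,Y), (28,Y), (29,Y)
ranks: 5->1, 11->2, 12->3, 14->4, 15->5, 20->6, 22->7, 23->8, 25->9, 28->10, 29->11
Step 2: Rank sum for X: R1 = 1 + 3 + 4 + 6 = 14.
Step 3: U_X = R1 - n1(n1+1)/2 = 14 - 4*5/2 = 14 - 10 = 4.
       U_Y = n1*n2 - U_X = 28 - 4 = 24.
Step 4: No ties, so the exact null distribution of U (based on enumerating the C(11,4) = 330 equally likely rank assignments) gives the two-sided p-value.
Step 5: p-value = 0.072727; compare to alpha = 0.1. reject H0.

U_X = 4, p = 0.072727, reject H0 at alpha = 0.1.


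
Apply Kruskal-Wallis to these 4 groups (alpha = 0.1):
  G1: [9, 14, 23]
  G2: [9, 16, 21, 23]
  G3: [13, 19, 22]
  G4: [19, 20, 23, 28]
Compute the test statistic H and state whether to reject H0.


Step 1: Combine all N = 14 observations and assign midranks.
sorted (value, group, rank): (9,G1,1.5), (9,G2,1.5), (13,G3,3), (14,G1,4), (16,G2,5), (19,G3,6.5), (19,G4,6.5), (20,G4,8), (21,G2,9), (22,G3,10), (23,G1,12), (23,G2,12), (23,G4,12), (28,G4,14)
Step 2: Sum ranks within each group.
R_1 = 17.5 (n_1 = 3)
R_2 = 27.5 (n_2 = 4)
R_3 = 19.5 (n_3 = 3)
R_4 = 40.5 (n_4 = 4)
Step 3: H = 12/(N(N+1)) * sum(R_i^2/n_i) - 3(N+1)
     = 12/(14*15) * (17.5^2/3 + 27.5^2/4 + 19.5^2/3 + 40.5^2/4) - 3*15
     = 0.057143 * 827.958 - 45
     = 2.311905.
Step 4: Ties present; correction factor C = 1 - 36/(14^3 - 14) = 0.986813. Corrected H = 2.311905 / 0.986813 = 2.342799.
Step 5: Under H0, H ~ chi^2(3); p-value = 0.504371.
Step 6: alpha = 0.1. fail to reject H0.

H = 2.3428, df = 3, p = 0.504371, fail to reject H0.


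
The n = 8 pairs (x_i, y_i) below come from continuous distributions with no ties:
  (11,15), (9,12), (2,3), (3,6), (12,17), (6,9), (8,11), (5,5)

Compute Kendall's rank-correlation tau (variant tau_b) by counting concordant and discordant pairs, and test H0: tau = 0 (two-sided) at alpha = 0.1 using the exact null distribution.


Step 1: Enumerate the 28 unordered pairs (i,j) with i<j and classify each by sign(x_j-x_i) * sign(y_j-y_i).
  (1,2):dx=-2,dy=-3->C; (1,3):dx=-9,dy=-12->C; (1,4):dx=-8,dy=-9->C; (1,5):dx=+1,dy=+2->C
  (1,6):dx=-5,dy=-6->C; (1,7):dx=-3,dy=-4->C; (1,8):dx=-6,dy=-10->C; (2,3):dx=-7,dy=-9->C
  (2,4):dx=-6,dy=-6->C; (2,5):dx=+3,dy=+5->C; (2,6):dx=-3,dy=-3->C; (2,7):dx=-1,dy=-1->C
  (2,8):dx=-4,dy=-7->C; (3,4):dx=+1,dy=+3->C; (3,5):dx=+10,dy=+14->C; (3,6):dx=+4,dy=+6->C
  (3,7):dx=+6,dy=+8->C; (3,8):dx=+3,dy=+2->C; (4,5):dx=+9,dy=+11->C; (4,6):dx=+3,dy=+3->C
  (4,7):dx=+5,dy=+5->C; (4,8):dx=+2,dy=-1->D; (5,6):dx=-6,dy=-8->C; (5,7):dx=-4,dy=-6->C
  (5,8):dx=-7,dy=-12->C; (6,7):dx=+2,dy=+2->C; (6,8):dx=-1,dy=-4->C; (7,8):dx=-3,dy=-6->C
Step 2: C = 27, D = 1, total pairs = 28.
Step 3: tau = (C - D)/(n(n-1)/2) = (27 - 1)/28 = 0.928571.
Step 4: Exact two-sided p-value (enumerate n! = 40320 permutations of y under H0): p = 0.000397.
Step 5: alpha = 0.1. reject H0.

tau_b = 0.9286 (C=27, D=1), p = 0.000397, reject H0.


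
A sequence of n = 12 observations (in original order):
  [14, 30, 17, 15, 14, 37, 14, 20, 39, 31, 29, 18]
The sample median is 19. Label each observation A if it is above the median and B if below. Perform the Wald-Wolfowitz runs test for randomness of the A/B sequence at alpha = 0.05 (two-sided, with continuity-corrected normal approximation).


Step 1: Compute median = 19; label A = above, B = below.
Labels in order: BABBBABAAAAB  (n_A = 6, n_B = 6)
Step 2: Count runs R = 7.
Step 3: Under H0 (random ordering), E[R] = 2*n_A*n_B/(n_A+n_B) + 1 = 2*6*6/12 + 1 = 7.0000.
        Var[R] = 2*n_A*n_B*(2*n_A*n_B - n_A - n_B) / ((n_A+n_B)^2 * (n_A+n_B-1)) = 4320/1584 = 2.7273.
        SD[R] = 1.6514.
Step 4: R = E[R], so z = 0 with no continuity correction.
Step 5: Two-sided p-value via normal approximation = 2*(1 - Phi(|z|)) = 1.000000.
Step 6: alpha = 0.05. fail to reject H0.

R = 7, z = 0.0000, p = 1.000000, fail to reject H0.


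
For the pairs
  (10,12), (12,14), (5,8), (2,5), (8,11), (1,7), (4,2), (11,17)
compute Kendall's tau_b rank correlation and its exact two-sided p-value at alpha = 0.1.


Step 1: Enumerate the 28 unordered pairs (i,j) with i<j and classify each by sign(x_j-x_i) * sign(y_j-y_i).
  (1,2):dx=+2,dy=+2->C; (1,3):dx=-5,dy=-4->C; (1,4):dx=-8,dy=-7->C; (1,5):dx=-2,dy=-1->C
  (1,6):dx=-9,dy=-5->C; (1,7):dx=-6,dy=-10->C; (1,8):dx=+1,dy=+5->C; (2,3):dx=-7,dy=-6->C
  (2,4):dx=-10,dy=-9->C; (2,5):dx=-4,dy=-3->C; (2,6):dx=-11,dy=-7->C; (2,7):dx=-8,dy=-12->C
  (2,8):dx=-1,dy=+3->D; (3,4):dx=-3,dy=-3->C; (3,5):dx=+3,dy=+3->C; (3,6):dx=-4,dy=-1->C
  (3,7):dx=-1,dy=-6->C; (3,8):dx=+6,dy=+9->C; (4,5):dx=+6,dy=+6->C; (4,6):dx=-1,dy=+2->D
  (4,7):dx=+2,dy=-3->D; (4,8):dx=+9,dy=+12->C; (5,6):dx=-7,dy=-4->C; (5,7):dx=-4,dy=-9->C
  (5,8):dx=+3,dy=+6->C; (6,7):dx=+3,dy=-5->D; (6,8):dx=+10,dy=+10->C; (7,8):dx=+7,dy=+15->C
Step 2: C = 24, D = 4, total pairs = 28.
Step 3: tau = (C - D)/(n(n-1)/2) = (24 - 4)/28 = 0.714286.
Step 4: Exact two-sided p-value (enumerate n! = 40320 permutations of y under H0): p = 0.014137.
Step 5: alpha = 0.1. reject H0.

tau_b = 0.7143 (C=24, D=4), p = 0.014137, reject H0.


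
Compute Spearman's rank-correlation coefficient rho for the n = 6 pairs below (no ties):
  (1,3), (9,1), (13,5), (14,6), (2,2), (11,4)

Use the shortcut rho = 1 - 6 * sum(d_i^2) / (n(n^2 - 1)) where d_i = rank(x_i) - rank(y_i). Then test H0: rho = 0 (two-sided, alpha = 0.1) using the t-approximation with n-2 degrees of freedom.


Step 1: Rank x and y separately (midranks; no ties here).
rank(x): 1->1, 9->3, 13->5, 14->6, 2->2, 11->4
rank(y): 3->3, 1->1, 5->5, 6->6, 2->2, 4->4
Step 2: d_i = R_x(i) - R_y(i); compute d_i^2.
  (1-3)^2=4, (3-1)^2=4, (5-5)^2=0, (6-6)^2=0, (2-2)^2=0, (4-4)^2=0
sum(d^2) = 8.
Step 3: rho = 1 - 6*8 / (6*(6^2 - 1)) = 1 - 48/210 = 0.771429.
Step 4: Under H0, t = rho * sqrt((n-2)/(1-rho^2)) = 2.4247 ~ t(4).
Step 5: Two-sided p-value from the t-distribution with 4 df = 0.072397.
Step 6: alpha = 0.1. reject H0.

rho = 0.7714, p = 0.072397, reject H0 at alpha = 0.1.


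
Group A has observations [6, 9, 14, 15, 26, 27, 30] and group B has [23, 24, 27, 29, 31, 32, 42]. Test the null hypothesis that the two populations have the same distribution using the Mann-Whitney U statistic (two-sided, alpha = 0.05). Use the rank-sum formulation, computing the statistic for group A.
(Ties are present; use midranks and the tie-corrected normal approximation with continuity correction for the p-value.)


Step 1: Combine and sort all 14 observations; assign midranks.
sorted (value, group): (6,X), (9,X), (14,X), (15,X), (23,Y), (24,Y), (26,X), (27,X), (27,Y), (29,Y), (30,X), (31,Y), (32,Y), (42,Y)
ranks: 6->1, 9->2, 14->3, 15->4, 23->5, 24->6, 26->7, 27->8.5, 27->8.5, 29->10, 30->11, 31->12, 32->13, 42->14
Step 2: Rank sum for X: R1 = 1 + 2 + 3 + 4 + 7 + 8.5 + 11 = 36.5.
Step 3: U_X = R1 - n1(n1+1)/2 = 36.5 - 7*8/2 = 36.5 - 28 = 8.5.
       U_Y = n1*n2 - U_X = 49 - 8.5 = 40.5.
Step 4: Ties are present, so use the tie-corrected normal approximation (with continuity correction) for the p-value.
Step 5: p-value = 0.047401; compare to alpha = 0.05. reject H0.

U_X = 8.5, p = 0.047401, reject H0 at alpha = 0.05.


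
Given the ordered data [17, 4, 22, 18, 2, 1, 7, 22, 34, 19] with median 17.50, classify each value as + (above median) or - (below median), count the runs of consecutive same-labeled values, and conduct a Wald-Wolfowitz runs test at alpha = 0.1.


Step 1: Compute median = 17.50; label A = above, B = below.
Labels in order: BBAABBBAAA  (n_A = 5, n_B = 5)
Step 2: Count runs R = 4.
Step 3: Under H0 (random ordering), E[R] = 2*n_A*n_B/(n_A+n_B) + 1 = 2*5*5/10 + 1 = 6.0000.
        Var[R] = 2*n_A*n_B*(2*n_A*n_B - n_A - n_B) / ((n_A+n_B)^2 * (n_A+n_B-1)) = 2000/900 = 2.2222.
        SD[R] = 1.4907.
Step 4: Continuity-corrected z = (R + 0.5 - E[R]) / SD[R] = (4 + 0.5 - 6.0000) / 1.4907 = -1.0062.
Step 5: Two-sided p-value via normal approximation = 2*(1 - Phi(|z|)) = 0.314305.
Step 6: alpha = 0.1. fail to reject H0.

R = 4, z = -1.0062, p = 0.314305, fail to reject H0.


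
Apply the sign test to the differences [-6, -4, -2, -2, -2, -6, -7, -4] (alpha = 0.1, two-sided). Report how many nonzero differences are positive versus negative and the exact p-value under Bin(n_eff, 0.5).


Step 1: Discard zero differences. Original n = 8; n_eff = number of nonzero differences = 8.
Nonzero differences (with sign): -6, -4, -2, -2, -2, -6, -7, -4
Step 2: Count signs: positive = 0, negative = 8.
Step 3: Under H0: P(positive) = 0.5, so the number of positives S ~ Bin(8, 0.5).
Step 4: Two-sided exact p-value = sum of Bin(8,0.5) probabilities at or below the observed probability = 0.007812.
Step 5: alpha = 0.1. reject H0.

n_eff = 8, pos = 0, neg = 8, p = 0.007812, reject H0.


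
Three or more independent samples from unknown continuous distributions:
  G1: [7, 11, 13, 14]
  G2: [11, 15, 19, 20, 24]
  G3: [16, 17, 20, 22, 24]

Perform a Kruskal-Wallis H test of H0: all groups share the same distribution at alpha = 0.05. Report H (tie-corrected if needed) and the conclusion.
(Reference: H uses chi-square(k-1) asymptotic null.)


Step 1: Combine all N = 14 observations and assign midranks.
sorted (value, group, rank): (7,G1,1), (11,G1,2.5), (11,G2,2.5), (13,G1,4), (14,G1,5), (15,G2,6), (16,G3,7), (17,G3,8), (19,G2,9), (20,G2,10.5), (20,G3,10.5), (22,G3,12), (24,G2,13.5), (24,G3,13.5)
Step 2: Sum ranks within each group.
R_1 = 12.5 (n_1 = 4)
R_2 = 41.5 (n_2 = 5)
R_3 = 51 (n_3 = 5)
Step 3: H = 12/(N(N+1)) * sum(R_i^2/n_i) - 3(N+1)
     = 12/(14*15) * (12.5^2/4 + 41.5^2/5 + 51^2/5) - 3*15
     = 0.057143 * 903.713 - 45
     = 6.640714.
Step 4: Ties present; correction factor C = 1 - 18/(14^3 - 14) = 0.993407. Corrected H = 6.640714 / 0.993407 = 6.684790.
Step 5: Under H0, H ~ chi^2(2); p-value = 0.035352.
Step 6: alpha = 0.05. reject H0.

H = 6.6848, df = 2, p = 0.035352, reject H0.


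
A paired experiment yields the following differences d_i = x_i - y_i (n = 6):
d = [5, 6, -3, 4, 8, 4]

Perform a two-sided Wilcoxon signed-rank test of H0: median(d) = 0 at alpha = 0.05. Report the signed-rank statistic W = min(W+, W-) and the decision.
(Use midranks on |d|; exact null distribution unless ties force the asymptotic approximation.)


Step 1: Drop any zero differences (none here) and take |d_i|.
|d| = [5, 6, 3, 4, 8, 4]
Step 2: Midrank |d_i| (ties get averaged ranks).
ranks: |5|->4, |6|->5, |3|->1, |4|->2.5, |8|->6, |4|->2.5
Step 3: Attach original signs; sum ranks with positive sign and with negative sign.
W+ = 4 + 5 + 2.5 + 6 + 2.5 = 20
W- = 1 = 1
(Check: W+ + W- = 21 should equal n(n+1)/2 = 21.)
Step 4: Test statistic W = min(W+, W-) = 1.
Step 5: Ties in |d|, so use the tie-corrected normal approximation.
        E[W] = n(n+1)/4 = 6*7/4 = 10.5.
        Tie groups: |d|=4 (t=2); sum(t^3 - t) = 6.
        Var[W] = n(n+1)(2n+1)/24 - sum(t^3-t)/48 = 546/24 - 6/48 = 22.625.
        z = (W - E[W]) / sqrt(Var[W]) = (1 - 10.5) / 4.7566 = -1.9972.
        Two-sided p = 2*Phi(z) = 0.045800.
Step 6: alpha = 0.05. reject H0.

W+ = 20, W- = 1, W = min = 1, p = 0.045800, reject H0.


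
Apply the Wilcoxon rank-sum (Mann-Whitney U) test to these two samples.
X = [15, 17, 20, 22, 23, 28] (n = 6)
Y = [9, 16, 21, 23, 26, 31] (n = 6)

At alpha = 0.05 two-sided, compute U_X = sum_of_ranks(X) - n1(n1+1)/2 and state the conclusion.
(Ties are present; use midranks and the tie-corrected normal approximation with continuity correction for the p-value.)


Step 1: Combine and sort all 12 observations; assign midranks.
sorted (value, group): (9,Y), (15,X), (16,Y), (17,X), (20,X), (21,Y), (22,X), (23,X), (23,Y), (26,Y), (28,X), (31,Y)
ranks: 9->1, 15->2, 16->3, 17->4, 20->5, 21->6, 22->7, 23->8.5, 23->8.5, 26->10, 28->11, 31->12
Step 2: Rank sum for X: R1 = 2 + 4 + 5 + 7 + 8.5 + 11 = 37.5.
Step 3: U_X = R1 - n1(n1+1)/2 = 37.5 - 6*7/2 = 37.5 - 21 = 16.5.
       U_Y = n1*n2 - U_X = 36 - 16.5 = 19.5.
Step 4: Ties are present, so use the tie-corrected normal approximation (with continuity correction) for the p-value.
Step 5: p-value = 0.872559; compare to alpha = 0.05. fail to reject H0.

U_X = 16.5, p = 0.872559, fail to reject H0 at alpha = 0.05.


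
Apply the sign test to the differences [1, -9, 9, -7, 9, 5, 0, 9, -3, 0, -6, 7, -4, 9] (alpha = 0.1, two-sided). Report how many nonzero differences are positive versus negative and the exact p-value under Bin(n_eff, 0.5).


Step 1: Discard zero differences. Original n = 14; n_eff = number of nonzero differences = 12.
Nonzero differences (with sign): +1, -9, +9, -7, +9, +5, +9, -3, -6, +7, -4, +9
Step 2: Count signs: positive = 7, negative = 5.
Step 3: Under H0: P(positive) = 0.5, so the number of positives S ~ Bin(12, 0.5).
Step 4: Two-sided exact p-value = sum of Bin(12,0.5) probabilities at or below the observed probability = 0.774414.
Step 5: alpha = 0.1. fail to reject H0.

n_eff = 12, pos = 7, neg = 5, p = 0.774414, fail to reject H0.


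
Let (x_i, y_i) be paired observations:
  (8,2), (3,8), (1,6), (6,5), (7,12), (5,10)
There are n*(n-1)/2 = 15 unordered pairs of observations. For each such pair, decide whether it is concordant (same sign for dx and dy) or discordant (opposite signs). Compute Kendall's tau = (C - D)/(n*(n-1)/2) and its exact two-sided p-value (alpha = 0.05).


Step 1: Enumerate the 15 unordered pairs (i,j) with i<j and classify each by sign(x_j-x_i) * sign(y_j-y_i).
  (1,2):dx=-5,dy=+6->D; (1,3):dx=-7,dy=+4->D; (1,4):dx=-2,dy=+3->D; (1,5):dx=-1,dy=+10->D
  (1,6):dx=-3,dy=+8->D; (2,3):dx=-2,dy=-2->C; (2,4):dx=+3,dy=-3->D; (2,5):dx=+4,dy=+4->C
  (2,6):dx=+2,dy=+2->C; (3,4):dx=+5,dy=-1->D; (3,5):dx=+6,dy=+6->C; (3,6):dx=+4,dy=+4->C
  (4,5):dx=+1,dy=+7->C; (4,6):dx=-1,dy=+5->D; (5,6):dx=-2,dy=-2->C
Step 2: C = 7, D = 8, total pairs = 15.
Step 3: tau = (C - D)/(n(n-1)/2) = (7 - 8)/15 = -0.066667.
Step 4: Exact two-sided p-value (enumerate n! = 720 permutations of y under H0): p = 1.000000.
Step 5: alpha = 0.05. fail to reject H0.

tau_b = -0.0667 (C=7, D=8), p = 1.000000, fail to reject H0.


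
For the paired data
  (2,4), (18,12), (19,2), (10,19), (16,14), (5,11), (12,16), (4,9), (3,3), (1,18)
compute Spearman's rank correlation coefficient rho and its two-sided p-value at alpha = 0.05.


Step 1: Rank x and y separately (midranks; no ties here).
rank(x): 2->2, 18->9, 19->10, 10->6, 16->8, 5->5, 12->7, 4->4, 3->3, 1->1
rank(y): 4->3, 12->6, 2->1, 19->10, 14->7, 11->5, 16->8, 9->4, 3->2, 18->9
Step 2: d_i = R_x(i) - R_y(i); compute d_i^2.
  (2-3)^2=1, (9-6)^2=9, (10-1)^2=81, (6-10)^2=16, (8-7)^2=1, (5-5)^2=0, (7-8)^2=1, (4-4)^2=0, (3-2)^2=1, (1-9)^2=64
sum(d^2) = 174.
Step 3: rho = 1 - 6*174 / (10*(10^2 - 1)) = 1 - 1044/990 = -0.054545.
Step 4: Under H0, t = rho * sqrt((n-2)/(1-rho^2)) = -0.1545 ~ t(8).
Step 5: Two-sided p-value from the t-distribution with 8 df = 0.881036.
Step 6: alpha = 0.05. fail to reject H0.

rho = -0.0545, p = 0.881036, fail to reject H0 at alpha = 0.05.


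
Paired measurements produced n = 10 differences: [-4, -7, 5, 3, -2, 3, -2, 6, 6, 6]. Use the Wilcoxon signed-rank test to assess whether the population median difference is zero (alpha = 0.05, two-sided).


Step 1: Drop any zero differences (none here) and take |d_i|.
|d| = [4, 7, 5, 3, 2, 3, 2, 6, 6, 6]
Step 2: Midrank |d_i| (ties get averaged ranks).
ranks: |4|->5, |7|->10, |5|->6, |3|->3.5, |2|->1.5, |3|->3.5, |2|->1.5, |6|->8, |6|->8, |6|->8
Step 3: Attach original signs; sum ranks with positive sign and with negative sign.
W+ = 6 + 3.5 + 3.5 + 8 + 8 + 8 = 37
W- = 5 + 10 + 1.5 + 1.5 = 18
(Check: W+ + W- = 55 should equal n(n+1)/2 = 55.)
Step 4: Test statistic W = min(W+, W-) = 18.
Step 5: Ties in |d|, so use the tie-corrected normal approximation.
        E[W] = n(n+1)/4 = 10*11/4 = 27.5.
        Tie groups: |d|=2 (t=2), |d|=3 (t=2), |d|=6 (t=3); sum(t^3 - t) = 36.
        Var[W] = n(n+1)(2n+1)/24 - sum(t^3-t)/48 = 2310/24 - 36/48 = 95.5.
        z = (W - E[W]) / sqrt(Var[W]) = (18 - 27.5) / 9.7724 = -0.9721.
        Two-sided p = 2*Phi(z) = 0.330989.
Step 6: alpha = 0.05. fail to reject H0.

W+ = 37, W- = 18, W = min = 18, p = 0.330989, fail to reject H0.


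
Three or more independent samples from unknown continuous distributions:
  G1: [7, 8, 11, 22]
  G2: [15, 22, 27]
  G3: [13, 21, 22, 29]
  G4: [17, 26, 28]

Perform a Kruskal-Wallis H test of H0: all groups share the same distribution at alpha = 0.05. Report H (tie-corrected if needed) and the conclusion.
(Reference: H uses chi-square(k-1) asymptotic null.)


Step 1: Combine all N = 14 observations and assign midranks.
sorted (value, group, rank): (7,G1,1), (8,G1,2), (11,G1,3), (13,G3,4), (15,G2,5), (17,G4,6), (21,G3,7), (22,G1,9), (22,G2,9), (22,G3,9), (26,G4,11), (27,G2,12), (28,G4,13), (29,G3,14)
Step 2: Sum ranks within each group.
R_1 = 15 (n_1 = 4)
R_2 = 26 (n_2 = 3)
R_3 = 34 (n_3 = 4)
R_4 = 30 (n_4 = 3)
Step 3: H = 12/(N(N+1)) * sum(R_i^2/n_i) - 3(N+1)
     = 12/(14*15) * (15^2/4 + 26^2/3 + 34^2/4 + 30^2/3) - 3*15
     = 0.057143 * 870.583 - 45
     = 4.747619.
Step 4: Ties present; correction factor C = 1 - 24/(14^3 - 14) = 0.991209. Corrected H = 4.747619 / 0.991209 = 4.789727.
Step 5: Under H0, H ~ chi^2(3); p-value = 0.187858.
Step 6: alpha = 0.05. fail to reject H0.

H = 4.7897, df = 3, p = 0.187858, fail to reject H0.


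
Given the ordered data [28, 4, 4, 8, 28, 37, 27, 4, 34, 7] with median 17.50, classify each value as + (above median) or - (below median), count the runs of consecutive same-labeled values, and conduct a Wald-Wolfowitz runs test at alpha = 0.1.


Step 1: Compute median = 17.50; label A = above, B = below.
Labels in order: ABBBAAABAB  (n_A = 5, n_B = 5)
Step 2: Count runs R = 6.
Step 3: Under H0 (random ordering), E[R] = 2*n_A*n_B/(n_A+n_B) + 1 = 2*5*5/10 + 1 = 6.0000.
        Var[R] = 2*n_A*n_B*(2*n_A*n_B - n_A - n_B) / ((n_A+n_B)^2 * (n_A+n_B-1)) = 2000/900 = 2.2222.
        SD[R] = 1.4907.
Step 4: R = E[R], so z = 0 with no continuity correction.
Step 5: Two-sided p-value via normal approximation = 2*(1 - Phi(|z|)) = 1.000000.
Step 6: alpha = 0.1. fail to reject H0.

R = 6, z = 0.0000, p = 1.000000, fail to reject H0.


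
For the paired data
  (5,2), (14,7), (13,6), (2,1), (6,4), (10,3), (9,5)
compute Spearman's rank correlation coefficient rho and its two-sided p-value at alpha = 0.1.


Step 1: Rank x and y separately (midranks; no ties here).
rank(x): 5->2, 14->7, 13->6, 2->1, 6->3, 10->5, 9->4
rank(y): 2->2, 7->7, 6->6, 1->1, 4->4, 3->3, 5->5
Step 2: d_i = R_x(i) - R_y(i); compute d_i^2.
  (2-2)^2=0, (7-7)^2=0, (6-6)^2=0, (1-1)^2=0, (3-4)^2=1, (5-3)^2=4, (4-5)^2=1
sum(d^2) = 6.
Step 3: rho = 1 - 6*6 / (7*(7^2 - 1)) = 1 - 36/336 = 0.892857.
Step 4: Under H0, t = rho * sqrt((n-2)/(1-rho^2)) = 4.4333 ~ t(5).
Step 5: Two-sided p-value from the t-distribution with 5 df = 0.006807.
Step 6: alpha = 0.1. reject H0.

rho = 0.8929, p = 0.006807, reject H0 at alpha = 0.1.


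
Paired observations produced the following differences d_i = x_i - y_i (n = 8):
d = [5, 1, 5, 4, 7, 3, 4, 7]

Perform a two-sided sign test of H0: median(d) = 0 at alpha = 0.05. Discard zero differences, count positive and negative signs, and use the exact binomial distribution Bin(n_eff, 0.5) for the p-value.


Step 1: Discard zero differences. Original n = 8; n_eff = number of nonzero differences = 8.
Nonzero differences (with sign): +5, +1, +5, +4, +7, +3, +4, +7
Step 2: Count signs: positive = 8, negative = 0.
Step 3: Under H0: P(positive) = 0.5, so the number of positives S ~ Bin(8, 0.5).
Step 4: Two-sided exact p-value = sum of Bin(8,0.5) probabilities at or below the observed probability = 0.007812.
Step 5: alpha = 0.05. reject H0.

n_eff = 8, pos = 8, neg = 0, p = 0.007812, reject H0.


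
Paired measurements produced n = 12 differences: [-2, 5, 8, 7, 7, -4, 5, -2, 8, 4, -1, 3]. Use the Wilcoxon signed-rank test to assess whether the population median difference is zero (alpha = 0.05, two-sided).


Step 1: Drop any zero differences (none here) and take |d_i|.
|d| = [2, 5, 8, 7, 7, 4, 5, 2, 8, 4, 1, 3]
Step 2: Midrank |d_i| (ties get averaged ranks).
ranks: |2|->2.5, |5|->7.5, |8|->11.5, |7|->9.5, |7|->9.5, |4|->5.5, |5|->7.5, |2|->2.5, |8|->11.5, |4|->5.5, |1|->1, |3|->4
Step 3: Attach original signs; sum ranks with positive sign and with negative sign.
W+ = 7.5 + 11.5 + 9.5 + 9.5 + 7.5 + 11.5 + 5.5 + 4 = 66.5
W- = 2.5 + 5.5 + 2.5 + 1 = 11.5
(Check: W+ + W- = 78 should equal n(n+1)/2 = 78.)
Step 4: Test statistic W = min(W+, W-) = 11.5.
Step 5: Ties in |d|, so use the tie-corrected normal approximation.
        E[W] = n(n+1)/4 = 12*13/4 = 39.
        Tie groups: |d|=2 (t=2), |d|=4 (t=2), |d|=5 (t=2), |d|=7 (t=2), |d|=8 (t=2); sum(t^3 - t) = 30.
        Var[W] = n(n+1)(2n+1)/24 - sum(t^3-t)/48 = 3900/24 - 30/48 = 161.875.
        z = (W - E[W]) / sqrt(Var[W]) = (11.5 - 39) / 12.7230 = -2.1614.
        Two-sided p = 2*Phi(z) = 0.030662.
Step 6: alpha = 0.05. reject H0.

W+ = 66.5, W- = 11.5, W = min = 11.5, p = 0.030662, reject H0.


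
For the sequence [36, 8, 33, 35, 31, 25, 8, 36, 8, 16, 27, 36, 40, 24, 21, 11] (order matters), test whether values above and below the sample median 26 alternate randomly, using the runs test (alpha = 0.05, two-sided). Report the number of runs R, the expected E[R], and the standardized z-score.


Step 1: Compute median = 26; label A = above, B = below.
Labels in order: ABAAABBABBAAABBB  (n_A = 8, n_B = 8)
Step 2: Count runs R = 8.
Step 3: Under H0 (random ordering), E[R] = 2*n_A*n_B/(n_A+n_B) + 1 = 2*8*8/16 + 1 = 9.0000.
        Var[R] = 2*n_A*n_B*(2*n_A*n_B - n_A - n_B) / ((n_A+n_B)^2 * (n_A+n_B-1)) = 14336/3840 = 3.7333.
        SD[R] = 1.9322.
Step 4: Continuity-corrected z = (R + 0.5 - E[R]) / SD[R] = (8 + 0.5 - 9.0000) / 1.9322 = -0.2588.
Step 5: Two-sided p-value via normal approximation = 2*(1 - Phi(|z|)) = 0.795809.
Step 6: alpha = 0.05. fail to reject H0.

R = 8, z = -0.2588, p = 0.795809, fail to reject H0.


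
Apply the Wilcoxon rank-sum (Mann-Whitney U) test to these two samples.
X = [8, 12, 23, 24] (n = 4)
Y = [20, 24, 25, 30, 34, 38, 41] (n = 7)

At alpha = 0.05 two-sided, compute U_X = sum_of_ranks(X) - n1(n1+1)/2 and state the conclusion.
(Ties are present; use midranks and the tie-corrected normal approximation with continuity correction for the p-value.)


Step 1: Combine and sort all 11 observations; assign midranks.
sorted (value, group): (8,X), (12,X), (20,Y), (23,X), (24,X), (24,Y), (25,Y), (30,Y), (34,Y), (38,Y), (41,Y)
ranks: 8->1, 12->2, 20->3, 23->4, 24->5.5, 24->5.5, 25->7, 30->8, 34->9, 38->10, 41->11
Step 2: Rank sum for X: R1 = 1 + 2 + 4 + 5.5 = 12.5.
Step 3: U_X = R1 - n1(n1+1)/2 = 12.5 - 4*5/2 = 12.5 - 10 = 2.5.
       U_Y = n1*n2 - U_X = 28 - 2.5 = 25.5.
Step 4: Ties are present, so use the tie-corrected normal approximation (with continuity correction) for the p-value.
Step 5: p-value = 0.037202; compare to alpha = 0.05. reject H0.

U_X = 2.5, p = 0.037202, reject H0 at alpha = 0.05.


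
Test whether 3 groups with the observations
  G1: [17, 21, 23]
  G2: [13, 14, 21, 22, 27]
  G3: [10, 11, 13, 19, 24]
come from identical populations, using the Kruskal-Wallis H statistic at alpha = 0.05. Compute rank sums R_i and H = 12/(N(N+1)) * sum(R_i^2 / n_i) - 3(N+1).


Step 1: Combine all N = 13 observations and assign midranks.
sorted (value, group, rank): (10,G3,1), (11,G3,2), (13,G2,3.5), (13,G3,3.5), (14,G2,5), (17,G1,6), (19,G3,7), (21,G1,8.5), (21,G2,8.5), (22,G2,10), (23,G1,11), (24,G3,12), (27,G2,13)
Step 2: Sum ranks within each group.
R_1 = 25.5 (n_1 = 3)
R_2 = 40 (n_2 = 5)
R_3 = 25.5 (n_3 = 5)
Step 3: H = 12/(N(N+1)) * sum(R_i^2/n_i) - 3(N+1)
     = 12/(13*14) * (25.5^2/3 + 40^2/5 + 25.5^2/5) - 3*14
     = 0.065934 * 666.8 - 42
     = 1.964835.
Step 4: Ties present; correction factor C = 1 - 12/(13^3 - 13) = 0.994505. Corrected H = 1.964835 / 0.994505 = 1.975691.
Step 5: Under H0, H ~ chi^2(2); p-value = 0.372378.
Step 6: alpha = 0.05. fail to reject H0.

H = 1.9757, df = 2, p = 0.372378, fail to reject H0.


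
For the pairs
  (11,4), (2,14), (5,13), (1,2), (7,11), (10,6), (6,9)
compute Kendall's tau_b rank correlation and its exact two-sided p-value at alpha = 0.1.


Step 1: Enumerate the 21 unordered pairs (i,j) with i<j and classify each by sign(x_j-x_i) * sign(y_j-y_i).
  (1,2):dx=-9,dy=+10->D; (1,3):dx=-6,dy=+9->D; (1,4):dx=-10,dy=-2->C; (1,5):dx=-4,dy=+7->D
  (1,6):dx=-1,dy=+2->D; (1,7):dx=-5,dy=+5->D; (2,3):dx=+3,dy=-1->D; (2,4):dx=-1,dy=-12->C
  (2,5):dx=+5,dy=-3->D; (2,6):dx=+8,dy=-8->D; (2,7):dx=+4,dy=-5->D; (3,4):dx=-4,dy=-11->C
  (3,5):dx=+2,dy=-2->D; (3,6):dx=+5,dy=-7->D; (3,7):dx=+1,dy=-4->D; (4,5):dx=+6,dy=+9->C
  (4,6):dx=+9,dy=+4->C; (4,7):dx=+5,dy=+7->C; (5,6):dx=+3,dy=-5->D; (5,7):dx=-1,dy=-2->C
  (6,7):dx=-4,dy=+3->D
Step 2: C = 7, D = 14, total pairs = 21.
Step 3: tau = (C - D)/(n(n-1)/2) = (7 - 14)/21 = -0.333333.
Step 4: Exact two-sided p-value (enumerate n! = 5040 permutations of y under H0): p = 0.381349.
Step 5: alpha = 0.1. fail to reject H0.

tau_b = -0.3333 (C=7, D=14), p = 0.381349, fail to reject H0.


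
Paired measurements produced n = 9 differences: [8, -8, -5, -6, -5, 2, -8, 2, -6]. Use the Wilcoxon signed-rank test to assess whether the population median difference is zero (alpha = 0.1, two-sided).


Step 1: Drop any zero differences (none here) and take |d_i|.
|d| = [8, 8, 5, 6, 5, 2, 8, 2, 6]
Step 2: Midrank |d_i| (ties get averaged ranks).
ranks: |8|->8, |8|->8, |5|->3.5, |6|->5.5, |5|->3.5, |2|->1.5, |8|->8, |2|->1.5, |6|->5.5
Step 3: Attach original signs; sum ranks with positive sign and with negative sign.
W+ = 8 + 1.5 + 1.5 = 11
W- = 8 + 3.5 + 5.5 + 3.5 + 8 + 5.5 = 34
(Check: W+ + W- = 45 should equal n(n+1)/2 = 45.)
Step 4: Test statistic W = min(W+, W-) = 11.
Step 5: Ties in |d|, so use the tie-corrected normal approximation.
        E[W] = n(n+1)/4 = 9*10/4 = 22.5.
        Tie groups: |d|=2 (t=2), |d|=5 (t=2), |d|=6 (t=2), |d|=8 (t=3); sum(t^3 - t) = 42.
        Var[W] = n(n+1)(2n+1)/24 - sum(t^3-t)/48 = 1710/24 - 42/48 = 70.375.
        z = (W - E[W]) / sqrt(Var[W]) = (11 - 22.5) / 8.3890 = -1.3708.
        Two-sided p = 2*Phi(z) = 0.170423.
Step 6: alpha = 0.1. fail to reject H0.

W+ = 11, W- = 34, W = min = 11, p = 0.170423, fail to reject H0.


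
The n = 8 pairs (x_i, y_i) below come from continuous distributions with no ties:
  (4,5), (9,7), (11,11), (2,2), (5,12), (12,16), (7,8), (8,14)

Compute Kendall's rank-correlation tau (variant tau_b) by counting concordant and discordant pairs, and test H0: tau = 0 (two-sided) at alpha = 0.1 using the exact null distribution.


Step 1: Enumerate the 28 unordered pairs (i,j) with i<j and classify each by sign(x_j-x_i) * sign(y_j-y_i).
  (1,2):dx=+5,dy=+2->C; (1,3):dx=+7,dy=+6->C; (1,4):dx=-2,dy=-3->C; (1,5):dx=+1,dy=+7->C
  (1,6):dx=+8,dy=+11->C; (1,7):dx=+3,dy=+3->C; (1,8):dx=+4,dy=+9->C; (2,3):dx=+2,dy=+4->C
  (2,4):dx=-7,dy=-5->C; (2,5):dx=-4,dy=+5->D; (2,6):dx=+3,dy=+9->C; (2,7):dx=-2,dy=+1->D
  (2,8):dx=-1,dy=+7->D; (3,4):dx=-9,dy=-9->C; (3,5):dx=-6,dy=+1->D; (3,6):dx=+1,dy=+5->C
  (3,7):dx=-4,dy=-3->C; (3,8):dx=-3,dy=+3->D; (4,5):dx=+3,dy=+10->C; (4,6):dx=+10,dy=+14->C
  (4,7):dx=+5,dy=+6->C; (4,8):dx=+6,dy=+12->C; (5,6):dx=+7,dy=+4->C; (5,7):dx=+2,dy=-4->D
  (5,8):dx=+3,dy=+2->C; (6,7):dx=-5,dy=-8->C; (6,8):dx=-4,dy=-2->C; (7,8):dx=+1,dy=+6->C
Step 2: C = 22, D = 6, total pairs = 28.
Step 3: tau = (C - D)/(n(n-1)/2) = (22 - 6)/28 = 0.571429.
Step 4: Exact two-sided p-value (enumerate n! = 40320 permutations of y under H0): p = 0.061012.
Step 5: alpha = 0.1. reject H0.

tau_b = 0.5714 (C=22, D=6), p = 0.061012, reject H0.


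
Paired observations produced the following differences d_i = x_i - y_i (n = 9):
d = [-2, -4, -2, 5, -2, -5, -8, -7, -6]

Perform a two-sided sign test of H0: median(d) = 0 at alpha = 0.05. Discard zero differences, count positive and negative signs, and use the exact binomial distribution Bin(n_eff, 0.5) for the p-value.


Step 1: Discard zero differences. Original n = 9; n_eff = number of nonzero differences = 9.
Nonzero differences (with sign): -2, -4, -2, +5, -2, -5, -8, -7, -6
Step 2: Count signs: positive = 1, negative = 8.
Step 3: Under H0: P(positive) = 0.5, so the number of positives S ~ Bin(9, 0.5).
Step 4: Two-sided exact p-value = sum of Bin(9,0.5) probabilities at or below the observed probability = 0.039062.
Step 5: alpha = 0.05. reject H0.

n_eff = 9, pos = 1, neg = 8, p = 0.039062, reject H0.


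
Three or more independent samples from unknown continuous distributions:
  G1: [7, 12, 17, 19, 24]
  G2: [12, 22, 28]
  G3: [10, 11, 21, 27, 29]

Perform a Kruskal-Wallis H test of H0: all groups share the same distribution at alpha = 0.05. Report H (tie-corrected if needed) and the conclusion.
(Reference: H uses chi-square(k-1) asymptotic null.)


Step 1: Combine all N = 13 observations and assign midranks.
sorted (value, group, rank): (7,G1,1), (10,G3,2), (11,G3,3), (12,G1,4.5), (12,G2,4.5), (17,G1,6), (19,G1,7), (21,G3,8), (22,G2,9), (24,G1,10), (27,G3,11), (28,G2,12), (29,G3,13)
Step 2: Sum ranks within each group.
R_1 = 28.5 (n_1 = 5)
R_2 = 25.5 (n_2 = 3)
R_3 = 37 (n_3 = 5)
Step 3: H = 12/(N(N+1)) * sum(R_i^2/n_i) - 3(N+1)
     = 12/(13*14) * (28.5^2/5 + 25.5^2/3 + 37^2/5) - 3*14
     = 0.065934 * 653 - 42
     = 1.054945.
Step 4: Ties present; correction factor C = 1 - 6/(13^3 - 13) = 0.997253. Corrected H = 1.054945 / 0.997253 = 1.057851.
Step 5: Under H0, H ~ chi^2(2); p-value = 0.589238.
Step 6: alpha = 0.05. fail to reject H0.

H = 1.0579, df = 2, p = 0.589238, fail to reject H0.


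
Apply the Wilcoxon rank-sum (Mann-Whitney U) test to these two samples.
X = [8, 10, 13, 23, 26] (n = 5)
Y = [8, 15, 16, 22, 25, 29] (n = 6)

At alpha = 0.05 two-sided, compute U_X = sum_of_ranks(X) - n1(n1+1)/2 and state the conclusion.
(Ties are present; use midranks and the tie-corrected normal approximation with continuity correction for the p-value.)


Step 1: Combine and sort all 11 observations; assign midranks.
sorted (value, group): (8,X), (8,Y), (10,X), (13,X), (15,Y), (16,Y), (22,Y), (23,X), (25,Y), (26,X), (29,Y)
ranks: 8->1.5, 8->1.5, 10->3, 13->4, 15->5, 16->6, 22->7, 23->8, 25->9, 26->10, 29->11
Step 2: Rank sum for X: R1 = 1.5 + 3 + 4 + 8 + 10 = 26.5.
Step 3: U_X = R1 - n1(n1+1)/2 = 26.5 - 5*6/2 = 26.5 - 15 = 11.5.
       U_Y = n1*n2 - U_X = 30 - 11.5 = 18.5.
Step 4: Ties are present, so use the tie-corrected normal approximation (with continuity correction) for the p-value.
Step 5: p-value = 0.583025; compare to alpha = 0.05. fail to reject H0.

U_X = 11.5, p = 0.583025, fail to reject H0 at alpha = 0.05.


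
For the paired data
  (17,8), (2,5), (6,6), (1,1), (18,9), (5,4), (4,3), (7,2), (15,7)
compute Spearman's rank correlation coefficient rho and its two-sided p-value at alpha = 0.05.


Step 1: Rank x and y separately (midranks; no ties here).
rank(x): 17->8, 2->2, 6->5, 1->1, 18->9, 5->4, 4->3, 7->6, 15->7
rank(y): 8->8, 5->5, 6->6, 1->1, 9->9, 4->4, 3->3, 2->2, 7->7
Step 2: d_i = R_x(i) - R_y(i); compute d_i^2.
  (8-8)^2=0, (2-5)^2=9, (5-6)^2=1, (1-1)^2=0, (9-9)^2=0, (4-4)^2=0, (3-3)^2=0, (6-2)^2=16, (7-7)^2=0
sum(d^2) = 26.
Step 3: rho = 1 - 6*26 / (9*(9^2 - 1)) = 1 - 156/720 = 0.783333.
Step 4: Under H0, t = rho * sqrt((n-2)/(1-rho^2)) = 3.3341 ~ t(7).
Step 5: Two-sided p-value from the t-distribution with 7 df = 0.012520.
Step 6: alpha = 0.05. reject H0.

rho = 0.7833, p = 0.012520, reject H0 at alpha = 0.05.


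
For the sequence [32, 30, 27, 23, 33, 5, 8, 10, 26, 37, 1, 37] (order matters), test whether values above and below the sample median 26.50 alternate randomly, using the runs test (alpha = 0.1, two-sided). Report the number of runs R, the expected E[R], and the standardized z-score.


Step 1: Compute median = 26.50; label A = above, B = below.
Labels in order: AAABABBBBABA  (n_A = 6, n_B = 6)
Step 2: Count runs R = 7.
Step 3: Under H0 (random ordering), E[R] = 2*n_A*n_B/(n_A+n_B) + 1 = 2*6*6/12 + 1 = 7.0000.
        Var[R] = 2*n_A*n_B*(2*n_A*n_B - n_A - n_B) / ((n_A+n_B)^2 * (n_A+n_B-1)) = 4320/1584 = 2.7273.
        SD[R] = 1.6514.
Step 4: R = E[R], so z = 0 with no continuity correction.
Step 5: Two-sided p-value via normal approximation = 2*(1 - Phi(|z|)) = 1.000000.
Step 6: alpha = 0.1. fail to reject H0.

R = 7, z = 0.0000, p = 1.000000, fail to reject H0.


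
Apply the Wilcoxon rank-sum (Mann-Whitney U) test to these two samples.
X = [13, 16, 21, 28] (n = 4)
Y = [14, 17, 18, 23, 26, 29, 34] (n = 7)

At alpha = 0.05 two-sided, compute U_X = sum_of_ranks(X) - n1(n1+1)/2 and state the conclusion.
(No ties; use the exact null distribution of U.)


Step 1: Combine and sort all 11 observations; assign midranks.
sorted (value, group): (13,X), (14,Y), (16,X), (17,Y), (18,Y), (21,X), (23,Y), (26,Y), (28,X), (29,Y), (34,Y)
ranks: 13->1, 14->2, 16->3, 17->4, 18->5, 21->6, 23->7, 26->8, 28->9, 29->10, 34->11
Step 2: Rank sum for X: R1 = 1 + 3 + 6 + 9 = 19.
Step 3: U_X = R1 - n1(n1+1)/2 = 19 - 4*5/2 = 19 - 10 = 9.
       U_Y = n1*n2 - U_X = 28 - 9 = 19.
Step 4: No ties, so the exact null distribution of U (based on enumerating the C(11,4) = 330 equally likely rank assignments) gives the two-sided p-value.
Step 5: p-value = 0.412121; compare to alpha = 0.05. fail to reject H0.

U_X = 9, p = 0.412121, fail to reject H0 at alpha = 0.05.


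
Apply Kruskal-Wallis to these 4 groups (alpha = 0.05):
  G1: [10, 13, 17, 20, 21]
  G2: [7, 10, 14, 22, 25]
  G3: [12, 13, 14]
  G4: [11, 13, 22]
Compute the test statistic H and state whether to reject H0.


Step 1: Combine all N = 16 observations and assign midranks.
sorted (value, group, rank): (7,G2,1), (10,G1,2.5), (10,G2,2.5), (11,G4,4), (12,G3,5), (13,G1,7), (13,G3,7), (13,G4,7), (14,G2,9.5), (14,G3,9.5), (17,G1,11), (20,G1,12), (21,G1,13), (22,G2,14.5), (22,G4,14.5), (25,G2,16)
Step 2: Sum ranks within each group.
R_1 = 45.5 (n_1 = 5)
R_2 = 43.5 (n_2 = 5)
R_3 = 21.5 (n_3 = 3)
R_4 = 25.5 (n_4 = 3)
Step 3: H = 12/(N(N+1)) * sum(R_i^2/n_i) - 3(N+1)
     = 12/(16*17) * (45.5^2/5 + 43.5^2/5 + 21.5^2/3 + 25.5^2/3) - 3*17
     = 0.044118 * 1163.33 - 51
     = 0.323529.
Step 4: Ties present; correction factor C = 1 - 42/(16^3 - 16) = 0.989706. Corrected H = 0.323529 / 0.989706 = 0.326895.
Step 5: Under H0, H ~ chi^2(3); p-value = 0.954893.
Step 6: alpha = 0.05. fail to reject H0.

H = 0.3269, df = 3, p = 0.954893, fail to reject H0.


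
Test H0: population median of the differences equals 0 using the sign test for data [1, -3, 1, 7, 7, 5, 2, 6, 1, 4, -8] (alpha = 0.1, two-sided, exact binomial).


Step 1: Discard zero differences. Original n = 11; n_eff = number of nonzero differences = 11.
Nonzero differences (with sign): +1, -3, +1, +7, +7, +5, +2, +6, +1, +4, -8
Step 2: Count signs: positive = 9, negative = 2.
Step 3: Under H0: P(positive) = 0.5, so the number of positives S ~ Bin(11, 0.5).
Step 4: Two-sided exact p-value = sum of Bin(11,0.5) probabilities at or below the observed probability = 0.065430.
Step 5: alpha = 0.1. reject H0.

n_eff = 11, pos = 9, neg = 2, p = 0.065430, reject H0.


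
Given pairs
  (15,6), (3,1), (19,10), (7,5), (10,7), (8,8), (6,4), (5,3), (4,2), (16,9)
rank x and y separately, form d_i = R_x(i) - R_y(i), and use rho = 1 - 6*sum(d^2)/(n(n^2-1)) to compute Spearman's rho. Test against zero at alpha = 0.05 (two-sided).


Step 1: Rank x and y separately (midranks; no ties here).
rank(x): 15->8, 3->1, 19->10, 7->5, 10->7, 8->6, 6->4, 5->3, 4->2, 16->9
rank(y): 6->6, 1->1, 10->10, 5->5, 7->7, 8->8, 4->4, 3->3, 2->2, 9->9
Step 2: d_i = R_x(i) - R_y(i); compute d_i^2.
  (8-6)^2=4, (1-1)^2=0, (10-10)^2=0, (5-5)^2=0, (7-7)^2=0, (6-8)^2=4, (4-4)^2=0, (3-3)^2=0, (2-2)^2=0, (9-9)^2=0
sum(d^2) = 8.
Step 3: rho = 1 - 6*8 / (10*(10^2 - 1)) = 1 - 48/990 = 0.951515.
Step 4: Under H0, t = rho * sqrt((n-2)/(1-rho^2)) = 8.7493 ~ t(8).
Step 5: Two-sided p-value from the t-distribution with 8 df = 0.000023.
Step 6: alpha = 0.05. reject H0.

rho = 0.9515, p = 0.000023, reject H0 at alpha = 0.05.


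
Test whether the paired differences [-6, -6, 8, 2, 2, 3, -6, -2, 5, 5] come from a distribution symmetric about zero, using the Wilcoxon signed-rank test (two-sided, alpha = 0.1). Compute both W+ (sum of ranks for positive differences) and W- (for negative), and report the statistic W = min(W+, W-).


Step 1: Drop any zero differences (none here) and take |d_i|.
|d| = [6, 6, 8, 2, 2, 3, 6, 2, 5, 5]
Step 2: Midrank |d_i| (ties get averaged ranks).
ranks: |6|->8, |6|->8, |8|->10, |2|->2, |2|->2, |3|->4, |6|->8, |2|->2, |5|->5.5, |5|->5.5
Step 3: Attach original signs; sum ranks with positive sign and with negative sign.
W+ = 10 + 2 + 2 + 4 + 5.5 + 5.5 = 29
W- = 8 + 8 + 8 + 2 = 26
(Check: W+ + W- = 55 should equal n(n+1)/2 = 55.)
Step 4: Test statistic W = min(W+, W-) = 26.
Step 5: Ties in |d|, so use the tie-corrected normal approximation.
        E[W] = n(n+1)/4 = 10*11/4 = 27.5.
        Tie groups: |d|=2 (t=3), |d|=5 (t=2), |d|=6 (t=3); sum(t^3 - t) = 54.
        Var[W] = n(n+1)(2n+1)/24 - sum(t^3-t)/48 = 2310/24 - 54/48 = 95.125.
        z = (W - E[W]) / sqrt(Var[W]) = (26 - 27.5) / 9.7532 = -0.1538.
        Two-sided p = 2*Phi(z) = 0.877771.
Step 6: alpha = 0.1. fail to reject H0.

W+ = 29, W- = 26, W = min = 26, p = 0.877771, fail to reject H0.


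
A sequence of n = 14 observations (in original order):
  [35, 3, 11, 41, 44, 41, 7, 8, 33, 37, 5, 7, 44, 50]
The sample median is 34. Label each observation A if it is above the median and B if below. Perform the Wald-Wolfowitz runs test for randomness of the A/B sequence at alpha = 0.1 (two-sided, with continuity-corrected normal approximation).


Step 1: Compute median = 34; label A = above, B = below.
Labels in order: ABBAAABBBABBAA  (n_A = 7, n_B = 7)
Step 2: Count runs R = 7.
Step 3: Under H0 (random ordering), E[R] = 2*n_A*n_B/(n_A+n_B) + 1 = 2*7*7/14 + 1 = 8.0000.
        Var[R] = 2*n_A*n_B*(2*n_A*n_B - n_A - n_B) / ((n_A+n_B)^2 * (n_A+n_B-1)) = 8232/2548 = 3.2308.
        SD[R] = 1.7974.
Step 4: Continuity-corrected z = (R + 0.5 - E[R]) / SD[R] = (7 + 0.5 - 8.0000) / 1.7974 = -0.2782.
Step 5: Two-sided p-value via normal approximation = 2*(1 - Phi(|z|)) = 0.780879.
Step 6: alpha = 0.1. fail to reject H0.

R = 7, z = -0.2782, p = 0.780879, fail to reject H0.
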